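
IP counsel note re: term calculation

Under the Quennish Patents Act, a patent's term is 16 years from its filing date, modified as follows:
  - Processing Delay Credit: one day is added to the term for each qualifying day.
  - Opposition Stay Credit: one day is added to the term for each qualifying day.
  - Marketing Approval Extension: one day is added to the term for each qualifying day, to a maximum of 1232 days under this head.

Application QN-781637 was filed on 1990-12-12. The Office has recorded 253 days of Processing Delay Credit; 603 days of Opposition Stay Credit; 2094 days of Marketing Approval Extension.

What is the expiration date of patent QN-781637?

Base term: filing date + 16 years → 12 December 2006.
Processing Delay Credit: +253 days → 22 August 2007.
Opposition Stay Credit: +603 days → 16 April 2009.
Marketing Approval Extension: 2094 days claimed exceeds the 1232-day cap, so +1232 days → 30 August 2012.

2012-08-30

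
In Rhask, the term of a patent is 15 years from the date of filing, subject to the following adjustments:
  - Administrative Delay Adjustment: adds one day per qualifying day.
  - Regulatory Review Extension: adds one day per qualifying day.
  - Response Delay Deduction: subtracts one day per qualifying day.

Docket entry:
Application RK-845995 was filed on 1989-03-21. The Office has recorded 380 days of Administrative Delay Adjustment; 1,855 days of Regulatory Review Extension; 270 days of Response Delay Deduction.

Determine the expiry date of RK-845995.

August 7, 2009

Base term: filing date + 15 years → 21 March 2004.
Administrative Delay Adjustment: +380 days → 5 April 2005.
Regulatory Review Extension: +1855 days → 4 May 2010.
Response Delay Deduction: −270 days → 7 August 2009.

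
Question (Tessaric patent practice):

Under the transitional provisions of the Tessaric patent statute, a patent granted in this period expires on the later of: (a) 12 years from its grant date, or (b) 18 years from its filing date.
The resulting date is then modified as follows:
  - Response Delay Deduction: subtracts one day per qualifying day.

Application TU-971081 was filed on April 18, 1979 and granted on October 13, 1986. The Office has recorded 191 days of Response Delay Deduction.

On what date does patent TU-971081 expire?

April 5, 1998

(a) grant + 12 years → 13 October 1998.
(b) filing + 18 years → 18 April 1997.
Later of the two: 13 October 1998.
Response Delay Deduction: −191 days → 5 April 1998.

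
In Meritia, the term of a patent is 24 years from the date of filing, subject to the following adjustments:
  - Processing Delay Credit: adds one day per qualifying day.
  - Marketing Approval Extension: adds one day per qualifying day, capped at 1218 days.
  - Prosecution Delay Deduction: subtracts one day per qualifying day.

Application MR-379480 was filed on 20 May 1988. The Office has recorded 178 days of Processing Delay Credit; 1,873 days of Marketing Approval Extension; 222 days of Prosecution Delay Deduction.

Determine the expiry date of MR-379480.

2015-08-07

Base term: filing date + 24 years → 20 May 2012.
Processing Delay Credit: +178 days → 14 November 2012.
Marketing Approval Extension: 1873 days claimed exceeds the 1218-day cap, so +1218 days → 16 March 2016.
Prosecution Delay Deduction: −222 days → 7 August 2015.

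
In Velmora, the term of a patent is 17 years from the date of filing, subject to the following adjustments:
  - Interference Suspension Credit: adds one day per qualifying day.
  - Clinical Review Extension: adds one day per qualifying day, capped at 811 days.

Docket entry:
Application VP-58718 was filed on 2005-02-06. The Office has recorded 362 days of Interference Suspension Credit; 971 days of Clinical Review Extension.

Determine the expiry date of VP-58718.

Base term: filing date + 17 years → 6 February 2022.
Interference Suspension Credit: +362 days → 3 February 2023.
Clinical Review Extension: 971 days claimed exceeds the 811-day cap, so +811 days → 24 April 2025.

April 24, 2025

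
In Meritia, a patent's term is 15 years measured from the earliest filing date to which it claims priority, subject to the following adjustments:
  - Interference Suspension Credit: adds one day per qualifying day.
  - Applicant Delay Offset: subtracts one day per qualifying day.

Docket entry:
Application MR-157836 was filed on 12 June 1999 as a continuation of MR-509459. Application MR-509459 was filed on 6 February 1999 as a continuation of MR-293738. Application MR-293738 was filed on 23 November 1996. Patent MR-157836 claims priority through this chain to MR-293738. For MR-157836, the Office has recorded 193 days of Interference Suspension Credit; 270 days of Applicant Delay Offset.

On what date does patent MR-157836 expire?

Earliest priority filing: 23 November 1996.
Base term: 23 November 1996 + 15 years → 23 November 2011.
Interference Suspension Credit: +193 days → 3 June 2012.
Applicant Delay Offset: −270 days → 7 September 2011.

2011-09-07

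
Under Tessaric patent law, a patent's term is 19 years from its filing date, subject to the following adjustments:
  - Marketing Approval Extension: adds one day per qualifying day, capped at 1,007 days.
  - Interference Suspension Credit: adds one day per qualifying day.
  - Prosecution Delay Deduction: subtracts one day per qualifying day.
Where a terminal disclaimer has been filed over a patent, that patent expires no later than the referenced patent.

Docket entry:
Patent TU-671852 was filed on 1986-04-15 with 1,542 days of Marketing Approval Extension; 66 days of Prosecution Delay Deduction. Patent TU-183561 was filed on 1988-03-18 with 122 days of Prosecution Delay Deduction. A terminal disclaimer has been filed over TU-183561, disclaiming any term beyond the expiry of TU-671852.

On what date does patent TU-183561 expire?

Natural term of TU-183561:
  Base: filing + 19 years → 18 March 2007.
  Prosecution Delay Deduction: −122 days → 16 November 2006.
Expiry of referenced patent TU-671852:
  Base: filing + 19 years → 15 April 2005.
  Marketing Approval Extension: 1542 days claimed exceeds the 1007-day cap, so +1007 days → 17 January 2008.
  Prosecution Delay Deduction: −66 days → 12 November 2007.
Terminal disclaimer: TU-183561 expires on the earlier of 16 November 2006 and 12 November 2007.

November 16, 2006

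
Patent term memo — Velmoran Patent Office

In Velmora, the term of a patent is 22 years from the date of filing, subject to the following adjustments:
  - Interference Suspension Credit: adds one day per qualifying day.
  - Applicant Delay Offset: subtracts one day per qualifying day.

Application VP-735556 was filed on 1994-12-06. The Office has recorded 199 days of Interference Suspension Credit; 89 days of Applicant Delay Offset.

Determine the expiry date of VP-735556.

Base term: filing date + 22 years → 6 December 2016.
Interference Suspension Credit: +199 days → 23 June 2017.
Applicant Delay Offset: −89 days → 26 March 2017.

2017-03-26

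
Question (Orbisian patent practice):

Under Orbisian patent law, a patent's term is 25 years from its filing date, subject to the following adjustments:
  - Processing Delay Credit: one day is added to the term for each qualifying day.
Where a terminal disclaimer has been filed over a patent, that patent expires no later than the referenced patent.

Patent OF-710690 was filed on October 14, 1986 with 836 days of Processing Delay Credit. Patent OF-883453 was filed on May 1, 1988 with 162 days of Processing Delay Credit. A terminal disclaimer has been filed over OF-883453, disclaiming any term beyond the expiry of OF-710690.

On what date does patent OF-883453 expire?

2013-10-10

Natural term of OF-883453:
  Base: filing + 25 years → 1 May 2013.
  Processing Delay Credit: +162 days → 10 October 2013.
Expiry of referenced patent OF-710690:
  Base: filing + 25 years → 14 October 2011.
  Processing Delay Credit: +836 days → 27 January 2014.
Terminal disclaimer: OF-883453 expires on the earlier of 10 October 2013 and 27 January 2014.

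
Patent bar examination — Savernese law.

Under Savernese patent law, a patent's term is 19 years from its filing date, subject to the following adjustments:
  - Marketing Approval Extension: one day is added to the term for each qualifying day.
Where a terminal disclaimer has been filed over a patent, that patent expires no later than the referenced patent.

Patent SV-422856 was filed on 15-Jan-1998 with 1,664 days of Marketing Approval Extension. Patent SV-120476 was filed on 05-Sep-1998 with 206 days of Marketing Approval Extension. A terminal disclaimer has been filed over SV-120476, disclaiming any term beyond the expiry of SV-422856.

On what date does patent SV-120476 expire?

Natural term of SV-120476:
  Base: filing + 19 years → 5 September 2017.
  Marketing Approval Extension: +206 days → 30 March 2018.
Expiry of referenced patent SV-422856:
  Base: filing + 19 years → 15 January 2017.
  Marketing Approval Extension: +1664 days → 6 August 2021.
Terminal disclaimer: SV-120476 expires on the earlier of 30 March 2018 and 6 August 2021.

2018-03-30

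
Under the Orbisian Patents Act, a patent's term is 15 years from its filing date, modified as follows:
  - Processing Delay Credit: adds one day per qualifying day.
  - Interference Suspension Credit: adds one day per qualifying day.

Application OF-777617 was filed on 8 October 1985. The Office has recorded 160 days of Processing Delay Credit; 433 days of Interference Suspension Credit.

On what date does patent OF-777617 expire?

Base term: filing date + 15 years → 8 October 2000.
Processing Delay Credit: +160 days → 17 March 2001.
Interference Suspension Credit: +433 days → 24 May 2002.

May 24, 2002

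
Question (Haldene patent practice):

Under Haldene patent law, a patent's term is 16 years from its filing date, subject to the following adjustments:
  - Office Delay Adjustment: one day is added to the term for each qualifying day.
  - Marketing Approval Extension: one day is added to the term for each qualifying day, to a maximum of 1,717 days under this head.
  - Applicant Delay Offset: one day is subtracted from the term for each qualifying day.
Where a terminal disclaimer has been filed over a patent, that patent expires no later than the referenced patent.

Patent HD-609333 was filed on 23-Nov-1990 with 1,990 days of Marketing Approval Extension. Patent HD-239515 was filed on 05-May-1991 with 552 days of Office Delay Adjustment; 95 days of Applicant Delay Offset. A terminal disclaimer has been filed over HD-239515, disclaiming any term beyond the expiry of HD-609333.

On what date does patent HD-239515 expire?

2008-08-04

Natural term of HD-239515:
  Base: filing + 16 years → 5 May 2007.
  Office Delay Adjustment: +552 days → 7 November 2008.
  Applicant Delay Offset: −95 days → 4 August 2008.
Expiry of referenced patent HD-609333:
  Base: filing + 16 years → 23 November 2006.
  Marketing Approval Extension: 1990 days claimed exceeds the 1717-day cap, so +1717 days → 6 August 2011.
Terminal disclaimer: HD-239515 expires on the earlier of 4 August 2008 and 6 August 2011.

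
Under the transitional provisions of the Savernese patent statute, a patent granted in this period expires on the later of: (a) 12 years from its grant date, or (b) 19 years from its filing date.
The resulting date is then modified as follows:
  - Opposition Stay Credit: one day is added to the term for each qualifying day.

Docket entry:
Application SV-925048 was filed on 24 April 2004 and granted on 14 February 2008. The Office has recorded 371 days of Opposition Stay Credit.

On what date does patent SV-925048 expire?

2024-04-29

(a) grant + 12 years → 14 February 2020.
(b) filing + 19 years → 24 April 2023.
Later of the two: 24 April 2023.
Opposition Stay Credit: +371 days → 29 April 2024.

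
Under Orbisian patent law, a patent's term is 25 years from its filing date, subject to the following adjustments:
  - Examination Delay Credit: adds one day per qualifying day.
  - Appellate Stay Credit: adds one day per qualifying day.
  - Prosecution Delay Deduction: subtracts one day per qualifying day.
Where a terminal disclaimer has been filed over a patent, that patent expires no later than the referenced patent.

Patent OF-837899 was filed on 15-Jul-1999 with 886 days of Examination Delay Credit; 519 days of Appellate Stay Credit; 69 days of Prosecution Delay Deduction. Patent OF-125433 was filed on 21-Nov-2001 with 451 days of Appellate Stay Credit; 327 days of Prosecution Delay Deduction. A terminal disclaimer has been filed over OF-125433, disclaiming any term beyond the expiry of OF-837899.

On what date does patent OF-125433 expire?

March 25, 2027

Natural term of OF-125433:
  Base: filing + 25 years → 21 November 2026.
  Appellate Stay Credit: +451 days → 15 February 2028.
  Prosecution Delay Deduction: −327 days → 25 March 2027.
Expiry of referenced patent OF-837899:
  Base: filing + 25 years → 15 July 2024.
  Examination Delay Credit: +886 days → 18 December 2026.
  Appellate Stay Credit: +519 days → 20 May 2028.
  Prosecution Delay Deduction: −69 days → 12 March 2028.
Terminal disclaimer: OF-125433 expires on the earlier of 25 March 2027 and 12 March 2028.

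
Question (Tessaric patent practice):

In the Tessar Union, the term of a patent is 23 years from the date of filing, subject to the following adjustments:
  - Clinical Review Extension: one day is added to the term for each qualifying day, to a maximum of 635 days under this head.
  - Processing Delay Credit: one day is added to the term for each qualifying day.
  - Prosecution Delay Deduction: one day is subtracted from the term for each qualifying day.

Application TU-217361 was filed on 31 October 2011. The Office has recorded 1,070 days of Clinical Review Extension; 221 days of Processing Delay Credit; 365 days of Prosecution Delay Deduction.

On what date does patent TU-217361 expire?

Base term: filing date + 23 years → 31 October 2034.
Clinical Review Extension: 1070 days claimed exceeds the 635-day cap, so +635 days → 27 July 2036.
Processing Delay Credit: +221 days → 5 March 2037.
Prosecution Delay Deduction: −365 days → 5 March 2036.

2036-03-05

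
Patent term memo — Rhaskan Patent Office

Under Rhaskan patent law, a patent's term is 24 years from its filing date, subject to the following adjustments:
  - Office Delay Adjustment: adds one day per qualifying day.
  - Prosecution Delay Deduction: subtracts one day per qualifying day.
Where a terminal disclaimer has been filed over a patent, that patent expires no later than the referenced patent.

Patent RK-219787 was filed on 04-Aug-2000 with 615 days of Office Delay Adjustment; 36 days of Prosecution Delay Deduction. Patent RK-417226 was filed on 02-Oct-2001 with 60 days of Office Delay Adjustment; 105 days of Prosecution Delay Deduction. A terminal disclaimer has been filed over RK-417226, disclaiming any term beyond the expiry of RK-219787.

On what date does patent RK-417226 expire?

Natural term of RK-417226:
  Base: filing + 24 years → 2 October 2025.
  Office Delay Adjustment: +60 days → 1 December 2025.
  Prosecution Delay Deduction: −105 days → 18 August 2025.
Expiry of referenced patent RK-219787:
  Base: filing + 24 years → 4 August 2024.
  Office Delay Adjustment: +615 days → 11 April 2026.
  Prosecution Delay Deduction: −36 days → 6 March 2026.
Terminal disclaimer: RK-417226 expires on the earlier of 18 August 2025 and 6 March 2026.

2025-08-18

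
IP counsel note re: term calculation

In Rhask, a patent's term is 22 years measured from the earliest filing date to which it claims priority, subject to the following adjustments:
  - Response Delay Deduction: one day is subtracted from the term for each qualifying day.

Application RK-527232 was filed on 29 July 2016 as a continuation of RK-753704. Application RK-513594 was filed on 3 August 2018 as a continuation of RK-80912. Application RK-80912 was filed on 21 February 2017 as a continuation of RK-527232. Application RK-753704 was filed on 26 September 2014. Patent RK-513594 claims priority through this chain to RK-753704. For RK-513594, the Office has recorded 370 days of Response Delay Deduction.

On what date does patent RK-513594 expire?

September 22, 2035

Earliest priority filing: 26 September 2014.
Base term: 26 September 2014 + 22 years → 26 September 2036.
Response Delay Deduction: −370 days → 22 September 2035.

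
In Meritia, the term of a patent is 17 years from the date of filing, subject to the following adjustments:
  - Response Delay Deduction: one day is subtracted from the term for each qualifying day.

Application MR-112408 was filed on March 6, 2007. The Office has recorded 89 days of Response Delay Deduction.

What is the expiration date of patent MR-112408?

2023-12-08

Base term: filing date + 17 years → 6 March 2024.
Response Delay Deduction: −89 days → 8 December 2023.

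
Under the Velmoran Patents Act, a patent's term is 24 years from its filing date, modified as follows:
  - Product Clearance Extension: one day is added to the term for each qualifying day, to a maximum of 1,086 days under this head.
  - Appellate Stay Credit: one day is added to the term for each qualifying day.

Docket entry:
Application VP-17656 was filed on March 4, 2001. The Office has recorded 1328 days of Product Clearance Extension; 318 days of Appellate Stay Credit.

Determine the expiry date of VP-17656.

Base term: filing date + 24 years → 4 March 2025.
Product Clearance Extension: 1328 days claimed exceeds the 1086-day cap, so +1086 days → 23 February 2028.
Appellate Stay Credit: +318 days → 6 January 2029.

January 6, 2029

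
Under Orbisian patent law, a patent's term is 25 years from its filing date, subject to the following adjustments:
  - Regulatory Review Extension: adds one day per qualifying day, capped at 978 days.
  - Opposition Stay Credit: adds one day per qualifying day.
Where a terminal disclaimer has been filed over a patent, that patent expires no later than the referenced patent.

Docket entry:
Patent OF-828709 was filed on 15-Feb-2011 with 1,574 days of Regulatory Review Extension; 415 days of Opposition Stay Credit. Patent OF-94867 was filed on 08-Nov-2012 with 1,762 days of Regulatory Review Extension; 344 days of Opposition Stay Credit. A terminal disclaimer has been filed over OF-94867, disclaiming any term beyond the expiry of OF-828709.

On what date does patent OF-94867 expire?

December 9, 2039

Natural term of OF-94867:
  Base: filing + 25 years → 8 November 2037.
  Regulatory Review Extension: 1762 days claimed exceeds the 978-day cap, so +978 days → 13 July 2040.
  Opposition Stay Credit: +344 days → 22 June 2041.
Expiry of referenced patent OF-828709:
  Base: filing + 25 years → 15 February 2036.
  Regulatory Review Extension: 1574 days claimed exceeds the 978-day cap, so +978 days → 20 October 2038.
  Opposition Stay Credit: +415 days → 9 December 2039.
Terminal disclaimer: OF-94867 expires on the earlier of 22 June 2041 and 9 December 2039.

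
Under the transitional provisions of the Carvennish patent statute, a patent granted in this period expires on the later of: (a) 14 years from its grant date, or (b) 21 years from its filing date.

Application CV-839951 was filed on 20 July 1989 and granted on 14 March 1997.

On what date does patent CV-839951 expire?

March 14, 2011

(a) grant + 14 years → 14 March 2011.
(b) filing + 21 years → 20 July 2010.
Later of the two: 14 March 2011.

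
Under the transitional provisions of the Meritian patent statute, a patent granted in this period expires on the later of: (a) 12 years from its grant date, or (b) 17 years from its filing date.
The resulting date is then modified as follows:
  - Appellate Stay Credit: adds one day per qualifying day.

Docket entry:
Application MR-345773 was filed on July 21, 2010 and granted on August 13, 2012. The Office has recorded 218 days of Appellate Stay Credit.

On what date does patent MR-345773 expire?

(a) grant + 12 years → 13 August 2024.
(b) filing + 17 years → 21 July 2027.
Later of the two: 21 July 2027.
Appellate Stay Credit: +218 days → 24 February 2028.

2028-02-24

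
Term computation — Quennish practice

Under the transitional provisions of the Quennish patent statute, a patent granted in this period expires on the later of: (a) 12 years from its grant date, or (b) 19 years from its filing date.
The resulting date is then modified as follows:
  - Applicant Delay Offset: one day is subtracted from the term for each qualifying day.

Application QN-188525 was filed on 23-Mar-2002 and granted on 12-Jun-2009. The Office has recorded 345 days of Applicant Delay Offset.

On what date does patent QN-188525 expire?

July 2, 2020

(a) grant + 12 years → 12 June 2021.
(b) filing + 19 years → 23 March 2021.
Later of the two: 12 June 2021.
Applicant Delay Offset: −345 days → 2 July 2020.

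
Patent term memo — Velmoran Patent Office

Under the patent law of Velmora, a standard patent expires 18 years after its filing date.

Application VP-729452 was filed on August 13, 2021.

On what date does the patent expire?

2039-08-13

Filing date + 18 years → 13 August 2039.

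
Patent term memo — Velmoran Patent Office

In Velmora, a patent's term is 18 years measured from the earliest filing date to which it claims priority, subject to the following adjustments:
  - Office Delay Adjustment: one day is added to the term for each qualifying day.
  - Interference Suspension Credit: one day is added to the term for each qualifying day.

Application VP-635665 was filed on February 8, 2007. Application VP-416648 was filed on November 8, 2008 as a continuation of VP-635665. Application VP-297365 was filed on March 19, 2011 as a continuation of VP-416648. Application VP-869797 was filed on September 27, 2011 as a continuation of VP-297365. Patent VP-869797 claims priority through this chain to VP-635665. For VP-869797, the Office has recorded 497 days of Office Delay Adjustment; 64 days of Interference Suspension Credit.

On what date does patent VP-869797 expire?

Earliest priority filing: 8 February 2007.
Base term: 8 February 2007 + 18 years → 8 February 2025.
Office Delay Adjustment: +497 days → 20 June 2026.
Interference Suspension Credit: +64 days → 23 August 2026.

August 23, 2026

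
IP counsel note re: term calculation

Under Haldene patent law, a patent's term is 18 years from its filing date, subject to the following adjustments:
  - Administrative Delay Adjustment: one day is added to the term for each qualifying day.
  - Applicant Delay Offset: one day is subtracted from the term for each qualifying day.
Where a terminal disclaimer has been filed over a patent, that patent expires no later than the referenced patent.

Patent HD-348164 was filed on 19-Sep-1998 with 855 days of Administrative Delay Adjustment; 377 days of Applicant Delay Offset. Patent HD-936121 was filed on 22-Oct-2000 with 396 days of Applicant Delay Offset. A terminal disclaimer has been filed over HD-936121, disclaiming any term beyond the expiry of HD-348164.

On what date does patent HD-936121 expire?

September 21, 2017

Natural term of HD-936121:
  Base: filing + 18 years → 22 October 2018.
  Applicant Delay Offset: −396 days → 21 September 2017.
Expiry of referenced patent HD-348164:
  Base: filing + 18 years → 19 September 2016.
  Administrative Delay Adjustment: +855 days → 22 January 2019.
  Applicant Delay Offset: −377 days → 10 January 2018.
Terminal disclaimer: HD-936121 expires on the earlier of 21 September 2017 and 10 January 2018.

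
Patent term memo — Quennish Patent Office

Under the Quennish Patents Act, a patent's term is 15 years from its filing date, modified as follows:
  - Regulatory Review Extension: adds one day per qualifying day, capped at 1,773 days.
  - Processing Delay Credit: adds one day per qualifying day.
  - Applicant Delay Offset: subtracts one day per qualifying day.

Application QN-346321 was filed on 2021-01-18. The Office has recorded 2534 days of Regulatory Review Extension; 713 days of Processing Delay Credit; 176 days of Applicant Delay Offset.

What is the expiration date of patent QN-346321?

Base term: filing date + 15 years → 18 January 2036.
Regulatory Review Extension: 2534 days claimed exceeds the 1773-day cap, so +1773 days → 25 November 2040.
Processing Delay Credit: +713 days → 8 November 2042.
Applicant Delay Offset: −176 days → 16 May 2042.

May 16, 2042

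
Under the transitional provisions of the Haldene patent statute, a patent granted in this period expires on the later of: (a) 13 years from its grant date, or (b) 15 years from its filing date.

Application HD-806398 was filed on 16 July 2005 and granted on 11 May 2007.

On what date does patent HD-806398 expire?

(a) grant + 13 years → 11 May 2020.
(b) filing + 15 years → 16 July 2020.
Later of the two: 16 July 2020.

2020-07-16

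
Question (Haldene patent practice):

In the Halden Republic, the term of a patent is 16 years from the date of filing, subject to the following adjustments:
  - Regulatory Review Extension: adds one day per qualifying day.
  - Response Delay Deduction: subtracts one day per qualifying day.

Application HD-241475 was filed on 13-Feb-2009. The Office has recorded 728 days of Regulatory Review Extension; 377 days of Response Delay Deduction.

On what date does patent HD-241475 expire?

2026-01-30

Base term: filing date + 16 years → 13 February 2025.
Regulatory Review Extension: +728 days → 11 February 2027.
Response Delay Deduction: −377 days → 30 January 2026.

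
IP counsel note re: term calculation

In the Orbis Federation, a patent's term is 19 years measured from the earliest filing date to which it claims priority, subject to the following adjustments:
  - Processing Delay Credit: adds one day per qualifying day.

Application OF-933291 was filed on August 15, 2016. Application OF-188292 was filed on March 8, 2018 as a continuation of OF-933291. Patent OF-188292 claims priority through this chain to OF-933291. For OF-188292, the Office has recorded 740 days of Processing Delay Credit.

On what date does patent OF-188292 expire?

2037-08-24

Earliest priority filing: 15 August 2016.
Base term: 15 August 2016 + 19 years → 15 August 2035.
Processing Delay Credit: +740 days → 24 August 2037.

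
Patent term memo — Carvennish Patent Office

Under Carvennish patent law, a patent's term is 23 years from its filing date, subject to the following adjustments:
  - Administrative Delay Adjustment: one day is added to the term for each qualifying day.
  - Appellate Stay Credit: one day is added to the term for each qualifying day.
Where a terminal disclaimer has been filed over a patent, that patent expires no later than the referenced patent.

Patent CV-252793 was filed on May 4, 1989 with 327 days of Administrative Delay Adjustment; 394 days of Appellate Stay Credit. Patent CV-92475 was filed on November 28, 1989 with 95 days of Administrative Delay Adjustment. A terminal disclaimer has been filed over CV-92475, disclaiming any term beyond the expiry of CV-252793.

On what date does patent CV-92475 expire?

Natural term of CV-92475:
  Base: filing + 23 years → 28 November 2012.
  Administrative Delay Adjustment: +95 days → 3 March 2013.
Expiry of referenced patent CV-252793:
  Base: filing + 23 years → 4 May 2012.
  Administrative Delay Adjustment: +327 days → 27 March 2013.
  Appellate Stay Credit: +394 days → 25 April 2014.
Terminal disclaimer: CV-92475 expires on the earlier of 3 March 2013 and 25 April 2014.

2013-03-03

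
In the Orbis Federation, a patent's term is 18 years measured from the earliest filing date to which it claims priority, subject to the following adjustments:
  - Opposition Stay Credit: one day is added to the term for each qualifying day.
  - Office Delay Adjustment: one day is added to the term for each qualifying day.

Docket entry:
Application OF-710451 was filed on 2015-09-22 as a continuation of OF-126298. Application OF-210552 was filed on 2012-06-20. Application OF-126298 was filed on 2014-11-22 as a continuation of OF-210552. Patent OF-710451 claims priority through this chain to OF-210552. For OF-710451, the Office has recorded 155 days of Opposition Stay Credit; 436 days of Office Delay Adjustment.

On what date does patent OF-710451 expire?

Earliest priority filing: 20 June 2012.
Base term: 20 June 2012 + 18 years → 20 June 2030.
Opposition Stay Credit: +155 days → 22 November 2030.
Office Delay Adjustment: +436 days → 1 February 2032.

2032-02-01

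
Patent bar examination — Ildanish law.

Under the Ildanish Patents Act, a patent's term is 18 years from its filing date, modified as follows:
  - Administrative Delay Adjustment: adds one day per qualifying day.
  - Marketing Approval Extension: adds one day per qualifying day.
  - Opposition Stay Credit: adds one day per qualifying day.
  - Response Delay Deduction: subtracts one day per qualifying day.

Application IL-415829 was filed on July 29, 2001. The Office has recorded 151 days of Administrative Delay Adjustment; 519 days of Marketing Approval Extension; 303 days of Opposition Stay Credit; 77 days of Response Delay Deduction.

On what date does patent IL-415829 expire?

2022-01-10

Base term: filing date + 18 years → 29 July 2019.
Administrative Delay Adjustment: +151 days → 27 December 2019.
Marketing Approval Extension: +519 days → 29 May 2021.
Opposition Stay Credit: +303 days → 28 March 2022.
Response Delay Deduction: −77 days → 10 January 2022.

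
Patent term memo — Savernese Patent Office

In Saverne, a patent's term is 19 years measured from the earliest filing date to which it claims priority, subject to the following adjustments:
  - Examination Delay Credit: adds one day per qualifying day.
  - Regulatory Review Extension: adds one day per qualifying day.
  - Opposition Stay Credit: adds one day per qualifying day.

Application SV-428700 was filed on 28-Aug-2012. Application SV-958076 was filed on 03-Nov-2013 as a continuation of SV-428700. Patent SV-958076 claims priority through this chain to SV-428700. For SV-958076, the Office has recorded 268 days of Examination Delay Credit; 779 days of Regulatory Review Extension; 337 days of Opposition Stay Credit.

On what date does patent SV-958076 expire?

Earliest priority filing: 28 August 2012.
Base term: 28 August 2012 + 19 years → 28 August 2031.
Examination Delay Credit: +268 days → 22 May 2032.
Regulatory Review Extension: +779 days → 10 July 2034.
Opposition Stay Credit: +337 days → 12 June 2035.

2035-06-12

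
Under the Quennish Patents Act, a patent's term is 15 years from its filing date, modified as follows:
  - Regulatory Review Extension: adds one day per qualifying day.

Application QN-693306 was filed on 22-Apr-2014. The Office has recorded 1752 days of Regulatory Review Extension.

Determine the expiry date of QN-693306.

2034-02-07

Base term: filing date + 15 years → 22 April 2029.
Regulatory Review Extension: +1752 days → 7 February 2034.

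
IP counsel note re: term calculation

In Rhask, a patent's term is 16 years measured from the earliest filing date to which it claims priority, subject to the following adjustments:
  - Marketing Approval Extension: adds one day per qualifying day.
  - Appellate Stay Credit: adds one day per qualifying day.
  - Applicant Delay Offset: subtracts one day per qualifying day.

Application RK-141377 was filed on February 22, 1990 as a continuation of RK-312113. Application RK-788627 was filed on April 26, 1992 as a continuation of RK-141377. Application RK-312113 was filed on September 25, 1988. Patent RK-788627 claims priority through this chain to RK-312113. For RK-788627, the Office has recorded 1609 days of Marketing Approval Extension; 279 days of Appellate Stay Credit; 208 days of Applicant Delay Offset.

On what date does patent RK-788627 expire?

Earliest priority filing: 25 September 1988.
Base term: 25 September 1988 + 16 years → 25 September 2004.
Marketing Approval Extension: +1609 days → 20 February 2009.
Appellate Stay Credit: +279 days → 26 November 2009.
Applicant Delay Offset: −208 days → 2 May 2009.

2009-05-02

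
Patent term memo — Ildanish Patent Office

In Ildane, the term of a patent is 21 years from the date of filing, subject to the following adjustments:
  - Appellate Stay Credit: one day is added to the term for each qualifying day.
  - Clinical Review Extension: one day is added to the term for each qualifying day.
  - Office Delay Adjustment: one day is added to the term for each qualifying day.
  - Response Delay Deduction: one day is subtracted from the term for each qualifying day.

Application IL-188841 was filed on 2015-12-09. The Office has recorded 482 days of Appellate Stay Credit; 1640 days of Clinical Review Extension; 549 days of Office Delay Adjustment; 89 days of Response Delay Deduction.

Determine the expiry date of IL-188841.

Base term: filing date + 21 years → 9 December 2036.
Appellate Stay Credit: +482 days → 5 April 2038.
Clinical Review Extension: +1640 days → 1 October 2042.
Office Delay Adjustment: +549 days → 2 April 2044.
Response Delay Deduction: −89 days → 4 January 2044.

January 4, 2044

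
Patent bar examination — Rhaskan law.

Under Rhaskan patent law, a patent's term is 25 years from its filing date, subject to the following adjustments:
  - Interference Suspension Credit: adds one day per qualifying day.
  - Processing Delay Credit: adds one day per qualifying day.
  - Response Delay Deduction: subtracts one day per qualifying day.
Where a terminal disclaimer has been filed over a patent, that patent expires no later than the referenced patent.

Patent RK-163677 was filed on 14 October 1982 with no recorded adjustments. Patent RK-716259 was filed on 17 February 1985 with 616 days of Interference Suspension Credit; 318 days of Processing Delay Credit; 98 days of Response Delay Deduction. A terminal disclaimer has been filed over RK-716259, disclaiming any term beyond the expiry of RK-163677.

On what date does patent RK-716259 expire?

Natural term of RK-716259:
  Base: filing + 25 years → 17 February 2010.
  Interference Suspension Credit: +616 days → 26 October 2011.
  Processing Delay Credit: +318 days → 8 September 2012.
  Response Delay Deduction: −98 days → 2 June 2012.
Expiry of referenced patent RK-163677:
  Base: filing + 25 years → 14 October 2007.
Terminal disclaimer: RK-716259 expires on the earlier of 2 June 2012 and 14 October 2007.

2007-10-14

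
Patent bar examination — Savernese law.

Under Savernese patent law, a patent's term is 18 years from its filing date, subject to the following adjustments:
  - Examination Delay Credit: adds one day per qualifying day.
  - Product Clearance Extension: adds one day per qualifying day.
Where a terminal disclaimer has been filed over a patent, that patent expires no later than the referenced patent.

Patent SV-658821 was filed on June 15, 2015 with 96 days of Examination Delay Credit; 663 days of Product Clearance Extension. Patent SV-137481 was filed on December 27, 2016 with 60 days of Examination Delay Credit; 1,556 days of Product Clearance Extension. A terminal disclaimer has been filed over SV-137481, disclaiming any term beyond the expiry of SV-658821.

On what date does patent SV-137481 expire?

July 14, 2035

Natural term of SV-137481:
  Base: filing + 18 years → 27 December 2034.
  Examination Delay Credit: +60 days → 25 February 2035.
  Product Clearance Extension: +1556 days → 31 May 2039.
Expiry of referenced patent SV-658821:
  Base: filing + 18 years → 15 June 2033.
  Examination Delay Credit: +96 days → 19 September 2033.
  Product Clearance Extension: +663 days → 14 July 2035.
Terminal disclaimer: SV-137481 expires on the earlier of 31 May 2039 and 14 July 2035.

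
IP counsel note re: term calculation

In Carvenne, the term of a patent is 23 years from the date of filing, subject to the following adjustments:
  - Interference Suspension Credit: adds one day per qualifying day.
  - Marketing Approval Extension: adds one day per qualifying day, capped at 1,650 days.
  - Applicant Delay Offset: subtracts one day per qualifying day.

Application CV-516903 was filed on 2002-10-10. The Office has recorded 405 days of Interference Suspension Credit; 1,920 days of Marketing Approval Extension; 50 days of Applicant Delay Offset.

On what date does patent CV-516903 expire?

April 7, 2031

Base term: filing date + 23 years → 10 October 2025.
Interference Suspension Credit: +405 days → 19 November 2026.
Marketing Approval Extension: 1920 days claimed exceeds the 1650-day cap, so +1650 days → 27 May 2031.
Applicant Delay Offset: −50 days → 7 April 2031.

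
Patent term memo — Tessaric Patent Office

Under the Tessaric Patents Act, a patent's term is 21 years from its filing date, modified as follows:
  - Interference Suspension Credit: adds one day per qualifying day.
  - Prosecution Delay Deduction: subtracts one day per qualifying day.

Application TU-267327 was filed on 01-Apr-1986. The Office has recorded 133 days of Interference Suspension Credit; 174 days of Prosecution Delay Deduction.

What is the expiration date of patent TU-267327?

February 19, 2007

Base term: filing date + 21 years → 1 April 2007.
Interference Suspension Credit: +133 days → 12 August 2007.
Prosecution Delay Deduction: −174 days → 19 February 2007.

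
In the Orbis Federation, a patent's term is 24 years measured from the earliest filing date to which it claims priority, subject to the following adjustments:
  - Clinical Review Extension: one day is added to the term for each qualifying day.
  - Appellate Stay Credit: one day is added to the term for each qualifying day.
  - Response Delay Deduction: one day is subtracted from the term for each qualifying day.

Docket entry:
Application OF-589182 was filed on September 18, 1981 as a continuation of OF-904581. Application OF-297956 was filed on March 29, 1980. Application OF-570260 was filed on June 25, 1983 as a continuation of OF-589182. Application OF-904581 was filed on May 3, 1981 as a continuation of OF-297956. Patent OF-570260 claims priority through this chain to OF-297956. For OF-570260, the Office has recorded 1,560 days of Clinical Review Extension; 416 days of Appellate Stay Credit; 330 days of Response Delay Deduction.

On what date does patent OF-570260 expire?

September 30, 2008

Earliest priority filing: 29 March 1980.
Base term: 29 March 1980 + 24 years → 29 March 2004.
Clinical Review Extension: +1560 days → 6 July 2008.
Appellate Stay Credit: +416 days → 26 August 2009.
Response Delay Deduction: −330 days → 30 September 2008.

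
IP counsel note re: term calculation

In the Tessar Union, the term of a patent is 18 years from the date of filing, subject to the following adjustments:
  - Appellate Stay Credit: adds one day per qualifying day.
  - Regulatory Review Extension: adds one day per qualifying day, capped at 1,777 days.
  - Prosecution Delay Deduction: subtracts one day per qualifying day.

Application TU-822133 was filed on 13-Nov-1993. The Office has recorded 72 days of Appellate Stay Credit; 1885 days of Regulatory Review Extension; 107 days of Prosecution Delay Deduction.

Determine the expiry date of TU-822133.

2016-08-20

Base term: filing date + 18 years → 13 November 2011.
Appellate Stay Credit: +72 days → 24 January 2012.
Regulatory Review Extension: 1885 days claimed exceeds the 1777-day cap, so +1777 days → 5 December 2016.
Prosecution Delay Deduction: −107 days → 20 August 2016.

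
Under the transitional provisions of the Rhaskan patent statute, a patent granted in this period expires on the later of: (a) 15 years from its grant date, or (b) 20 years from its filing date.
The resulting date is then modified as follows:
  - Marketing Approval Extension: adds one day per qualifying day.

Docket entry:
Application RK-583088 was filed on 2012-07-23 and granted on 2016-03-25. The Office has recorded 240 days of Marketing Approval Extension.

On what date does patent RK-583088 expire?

(a) grant + 15 years → 25 March 2031.
(b) filing + 20 years → 23 July 2032.
Later of the two: 23 July 2032.
Marketing Approval Extension: +240 days → 20 March 2033.

March 20, 2033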